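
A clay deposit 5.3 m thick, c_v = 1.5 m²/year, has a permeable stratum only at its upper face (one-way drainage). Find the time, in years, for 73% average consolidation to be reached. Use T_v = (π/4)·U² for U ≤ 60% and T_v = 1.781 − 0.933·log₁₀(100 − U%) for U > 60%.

Drainage path length: H_d = H = 5.3 m (single drainage).
U > 60%: T_v = 1.781 − 0.933·log₁₀(100 − 73) = 0.44554.
t = T_v·H_d²/c_v = 0.44554×5.3²/1.5 = 8.343 years.

t ≈ 8.34 years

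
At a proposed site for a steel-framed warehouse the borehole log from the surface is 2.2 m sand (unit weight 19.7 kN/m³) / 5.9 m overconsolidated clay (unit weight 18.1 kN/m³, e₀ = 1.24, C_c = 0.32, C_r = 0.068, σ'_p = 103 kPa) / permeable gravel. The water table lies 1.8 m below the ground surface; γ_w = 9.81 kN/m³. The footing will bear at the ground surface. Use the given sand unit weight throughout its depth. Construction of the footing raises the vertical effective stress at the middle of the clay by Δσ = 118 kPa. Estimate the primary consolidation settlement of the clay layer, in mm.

S_c ≈ 245 mm

Mid-depth of clay below the ground surface: z = 2.2 + 5.9/2 = 5.15 m.
Total vertical stress at mid-clay: σ_v = 19.7×2.2 + 18.1×2.95 = 96.735 kPa.
Pore pressure: u = 9.81×(5.15 − 1.8) = 32.864 kPa.
Initial effective stress: σ'_0 = σ_v − u = 96.735 − 32.864 = 63.871 kPa.
Final effective stress: σ'_f = 63.871 + 118 = 181.87 kPa.
σ'_f = 181.87 > σ'_p = 103 kPa, so the stress path crosses the preconsolidation pressure — recompression up to σ'_p, then virgin compression beyond:
S_c = H/(1+e₀)·[C_r·log₁₀(σ'_p/σ'_0) + C_c·log₁₀(σ'_f/σ'_p)]
    = 5.9/2.24 × [0.068×log₁₀(103/63.871) + 0.32×log₁₀(181.87/103)]
    = 2.6339 × [0.014112 + 0.079016] = 0.2453 m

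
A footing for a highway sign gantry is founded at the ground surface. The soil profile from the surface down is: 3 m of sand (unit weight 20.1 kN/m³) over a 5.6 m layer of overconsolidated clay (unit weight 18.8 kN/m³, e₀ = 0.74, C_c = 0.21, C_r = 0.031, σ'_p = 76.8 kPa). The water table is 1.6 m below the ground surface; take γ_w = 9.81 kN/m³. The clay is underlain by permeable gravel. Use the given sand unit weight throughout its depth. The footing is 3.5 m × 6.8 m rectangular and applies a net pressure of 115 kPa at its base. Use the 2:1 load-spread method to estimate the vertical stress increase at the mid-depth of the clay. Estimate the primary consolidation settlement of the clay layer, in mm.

Mid-depth of clay below the ground surface: z = 3 + 5.6/2 = 5.8 m.
Total vertical stress at mid-clay: σ_v = 20.1×3 + 18.8×2.8 = 112.94 kPa.
Pore pressure: u = 9.81×(5.8 − 1.6) = 41.202 kPa.
Initial effective stress: σ'_0 = σ_v − u = 112.94 − 41.202 = 71.738 kPa.
Stress increase at mid-clay by the 2:1 spreading method:
Δσ = qBL/((B+z)(L+z)) = 115×3.5×6.8/((3.5+5.8)(6.8+5.8)) = 23.357 kPa
Final effective stress: σ'_f = 71.738 + 23.357 = 95.095 kPa.
σ'_f = 95.095 > σ'_p = 76.8 kPa, so the stress path crosses the preconsolidation pressure — recompression up to σ'_p, then virgin compression beyond:
S_c = H/(1+e₀)·[C_r·log₁₀(σ'_p/σ'_0) + C_c·log₁₀(σ'_f/σ'_p)]
    = 5.6/1.74 × [0.031×log₁₀(76.8/71.738) + 0.21×log₁₀(95.095/76.8)]
    = 3.2184 × [0.00091797 + 0.019487] = 0.06567 m

S_c ≈ 65.7 mm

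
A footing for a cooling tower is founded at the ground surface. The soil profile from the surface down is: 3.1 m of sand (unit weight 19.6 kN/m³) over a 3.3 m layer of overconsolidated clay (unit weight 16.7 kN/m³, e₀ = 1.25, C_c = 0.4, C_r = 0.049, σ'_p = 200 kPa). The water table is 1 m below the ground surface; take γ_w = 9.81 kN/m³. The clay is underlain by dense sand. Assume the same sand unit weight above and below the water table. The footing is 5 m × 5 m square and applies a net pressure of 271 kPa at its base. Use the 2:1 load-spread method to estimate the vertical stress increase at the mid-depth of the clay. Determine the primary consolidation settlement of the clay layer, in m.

Mid-depth of clay below the ground surface: z = 3.1 + 3.3/2 = 4.75 m.
Total vertical stress at mid-clay: σ_v = 19.6×3.1 + 16.7×1.65 = 88.315 kPa.
Pore pressure: u = 9.81×(4.75 − 1) = 36.788 kPa.
Initial effective stress: σ'_0 = σ_v − u = 88.315 − 36.788 = 51.527 kPa.
Stress increase at mid-clay by the 2:1 spreading method:
Δσ = qBL/((B+z)(L+z)) = 271×5×5/((5+4.75)(5+4.75)) = 71.269 kPa
Final effective stress: σ'_f = 51.527 + 71.269 = 122.8 kPa.
σ'_f = 122.8 ≤ σ'_p = 200 kPa, so the clay remains overconsolidated and only the recompression index applies:
S_c = C_r·H/(1+e₀)·log₁₀(σ'_f/σ'_0) = 0.049×3.3/2.25×log₁₀(122.8/51.527)
    = 0.071868 × 0.37716 = 0.02711 m

S_c ≈ 0.0271 m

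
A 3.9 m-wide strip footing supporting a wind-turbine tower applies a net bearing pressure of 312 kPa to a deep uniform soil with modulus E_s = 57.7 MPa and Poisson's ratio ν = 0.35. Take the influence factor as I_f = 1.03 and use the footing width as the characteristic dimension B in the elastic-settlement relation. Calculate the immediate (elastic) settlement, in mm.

Immediate (elastic) settlement: S_e = q·B·(1−ν²)/E_s · I_f.
E_s = 57.7 MPa = 57700 kPa.
S_e = 312 × 3.9 × (1 − 0.35²) / 57700 × 1.03
    = 312 × 3.9 × 0.8775 / 57700 × 1.03
    = 0.01906 m = 19.06 mm

S_e ≈ 19.1 mm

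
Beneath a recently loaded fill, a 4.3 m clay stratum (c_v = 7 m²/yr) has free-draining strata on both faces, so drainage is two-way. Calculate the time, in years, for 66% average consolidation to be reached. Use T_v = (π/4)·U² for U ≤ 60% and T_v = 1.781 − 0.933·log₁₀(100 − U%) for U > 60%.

t ≈ 0.233 years

Drainage path length: H_d = H/2 = 2.15 m (double drainage).
U > 60%: T_v = 1.781 − 0.933·log₁₀(100 − 66) = 0.35213.
t = T_v·H_d²/c_v = 0.35213×2.15²/7 = 0.2325 years.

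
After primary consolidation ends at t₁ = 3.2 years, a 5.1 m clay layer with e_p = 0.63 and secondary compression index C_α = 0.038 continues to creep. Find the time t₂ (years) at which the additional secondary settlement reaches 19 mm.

t₂ ≈ 4.62 years

S_s = C_α·H/(1+e_p)·log₁₀(t₂/t₁) ⇒ log₁₀(t₂/t₁) = S_s·(1+e_p)/(C_α·H).
log₁₀(t₂/t₁) = 0.019 × (1+0.63) / (0.038×5.1) = 0.1598
t₂ = t₁ × 10^0.1598 = 3.2 × 1.445 = 4.623 years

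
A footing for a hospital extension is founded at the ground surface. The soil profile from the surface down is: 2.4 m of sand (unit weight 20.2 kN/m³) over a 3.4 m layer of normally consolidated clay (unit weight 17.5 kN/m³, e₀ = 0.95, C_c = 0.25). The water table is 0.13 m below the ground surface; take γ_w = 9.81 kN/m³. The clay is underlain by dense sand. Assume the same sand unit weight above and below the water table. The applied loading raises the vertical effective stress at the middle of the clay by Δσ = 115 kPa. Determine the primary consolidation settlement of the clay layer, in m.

Mid-depth of clay below the ground surface: z = 2.4 + 3.4/2 = 4.1 m.
Total vertical stress at mid-clay: σ_v = 20.2×2.4 + 17.5×1.7 = 78.23 kPa.
Pore pressure: u = 9.81×(4.1 − 0.13) = 38.946 kPa.
Initial effective stress: σ'_0 = σ_v − u = 78.23 − 38.946 = 39.284 kPa.
Final effective stress: σ'_f = σ'_0 + Δσ = 39.284 + 115 = 154.28 kPa.
Normally consolidated clay, so the full stress increment lies on the virgin compression line:
S_c = C_c·H/(1+e₀)·log₁₀(σ'_f/σ'_0) = 0.25×3.4/(1+0.95)×log₁₀(154.28/39.284)
    = 0.4359 × 0.59409 = 0.259 m

S_c ≈ 0.259 m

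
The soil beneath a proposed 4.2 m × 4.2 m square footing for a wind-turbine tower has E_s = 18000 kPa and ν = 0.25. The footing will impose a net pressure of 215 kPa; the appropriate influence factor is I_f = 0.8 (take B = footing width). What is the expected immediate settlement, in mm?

Immediate (elastic) settlement: S_e = q·B·(1−ν²)/E_s · I_f.
S_e = 215 × 4.2 × (1 − 0.25²) / 18000 × 0.8
    = 215 × 4.2 × 0.9375 / 18000 × 0.8
    = 0.03762 m = 37.62 mm

S_e ≈ 37.6 mm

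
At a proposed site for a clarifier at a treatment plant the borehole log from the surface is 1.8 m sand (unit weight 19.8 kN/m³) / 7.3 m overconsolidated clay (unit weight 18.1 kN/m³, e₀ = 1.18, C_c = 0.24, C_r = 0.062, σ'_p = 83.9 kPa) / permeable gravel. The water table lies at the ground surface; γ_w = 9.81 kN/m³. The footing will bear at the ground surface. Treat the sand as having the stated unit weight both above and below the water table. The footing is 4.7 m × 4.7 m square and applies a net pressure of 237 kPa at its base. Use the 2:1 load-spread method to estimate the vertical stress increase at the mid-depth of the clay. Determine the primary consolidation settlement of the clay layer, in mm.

Mid-depth of clay below the ground surface: z = 1.8 + 7.3/2 = 5.45 m.
Total vertical stress at mid-clay: σ_v = 19.8×1.8 + 18.1×3.65 = 101.7 kPa.
Pore pressure: u = 9.81×(5.45 − 0) = 53.465 kPa.
Initial effective stress: σ'_0 = σ_v − u = 101.7 − 53.465 = 48.235 kPa.
Stress increase at mid-clay by the 2:1 spreading method:
Δσ = qBL/((B+z)(L+z)) = 237×4.7×4.7/((4.7+5.45)(4.7+5.45)) = 50.817 kPa
Final effective stress: σ'_f = 48.235 + 50.817 = 99.052 kPa.
σ'_f = 99.052 > σ'_p = 83.9 kPa, so the stress path crosses the preconsolidation pressure — recompression up to σ'_p, then virgin compression beyond:
S_c = H/(1+e₀)·[C_r·log₁₀(σ'_p/σ'_0) + C_c·log₁₀(σ'_f/σ'_p)]
    = 7.3/2.18 × [0.062×log₁₀(83.9/48.235) + 0.24×log₁₀(99.052/83.9)]
    = 3.3486 × [0.014905 + 0.017304] = 0.1079 m

S_c ≈ 108 mm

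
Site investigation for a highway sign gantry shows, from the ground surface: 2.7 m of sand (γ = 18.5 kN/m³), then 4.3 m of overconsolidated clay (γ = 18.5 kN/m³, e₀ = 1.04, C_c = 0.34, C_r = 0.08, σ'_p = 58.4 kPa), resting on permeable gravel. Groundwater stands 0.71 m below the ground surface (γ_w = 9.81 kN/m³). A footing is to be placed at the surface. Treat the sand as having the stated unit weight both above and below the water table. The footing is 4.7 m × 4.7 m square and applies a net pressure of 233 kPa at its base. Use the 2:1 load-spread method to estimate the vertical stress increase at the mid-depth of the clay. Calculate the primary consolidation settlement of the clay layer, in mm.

Mid-depth of clay below the ground surface: z = 2.7 + 4.3/2 = 4.85 m.
Total vertical stress at mid-clay: σ_v = 18.5×2.7 + 18.5×2.15 = 89.725 kPa.
Pore pressure: u = 9.81×(4.85 − 0.71) = 40.613 kPa.
Initial effective stress: σ'_0 = σ_v − u = 89.725 − 40.613 = 49.112 kPa.
Stress increase at mid-clay by the 2:1 spreading method:
Δσ = qBL/((B+z)(L+z)) = 233×4.7×4.7/((4.7+4.85)(4.7+4.85)) = 56.435 kPa
Final effective stress: σ'_f = 49.112 + 56.435 = 105.55 kPa.
σ'_f = 105.55 > σ'_p = 58.4 kPa, so the stress path crosses the preconsolidation pressure — recompression up to σ'_p, then virgin compression beyond:
S_c = H/(1+e₀)·[C_r·log₁₀(σ'_p/σ'_0) + C_c·log₁₀(σ'_f/σ'_p)]
    = 4.3/2.04 × [0.08×log₁₀(58.4/49.112) + 0.34×log₁₀(105.55/58.4)]
    = 2.1078 × [0.006018 + 0.087395] = 0.1969 m

S_c ≈ 197 mm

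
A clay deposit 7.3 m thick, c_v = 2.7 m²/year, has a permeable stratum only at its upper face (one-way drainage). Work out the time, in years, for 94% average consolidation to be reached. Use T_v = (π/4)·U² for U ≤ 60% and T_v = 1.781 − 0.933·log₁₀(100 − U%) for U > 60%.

Drainage path length: H_d = H = 7.3 m (single drainage).
U > 60%: T_v = 1.781 − 0.933·log₁₀(100 − 94) = 1.055.
t = T_v·H_d²/c_v = 1.055×7.3²/2.7 = 20.82 years.

t ≈ 20.8 years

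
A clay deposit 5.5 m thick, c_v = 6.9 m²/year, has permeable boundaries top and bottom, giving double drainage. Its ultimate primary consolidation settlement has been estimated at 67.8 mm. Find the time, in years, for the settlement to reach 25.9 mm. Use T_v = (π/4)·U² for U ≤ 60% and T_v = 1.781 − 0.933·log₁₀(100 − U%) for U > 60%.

t ≈ 0.126 years

Drainage path length: H_d = H/2 = 2.75 m (double drainage).
U = S(t)/S_ult = 25.9/67.8 = 0.382.
U ≤ 60%: T_v = (π/4)·U² = (π/4)×0.38201² = 0.11461.
t = T_v·H_d²/c_v = 0.11461×2.75²/6.9 = 0.1256 years.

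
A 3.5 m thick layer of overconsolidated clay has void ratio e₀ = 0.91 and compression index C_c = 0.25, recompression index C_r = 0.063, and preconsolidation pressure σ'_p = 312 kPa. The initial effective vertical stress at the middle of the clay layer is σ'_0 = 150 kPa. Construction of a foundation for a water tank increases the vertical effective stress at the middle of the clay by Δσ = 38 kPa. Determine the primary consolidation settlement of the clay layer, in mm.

S_c ≈ 11.3 mm

Final effective stress: σ'_f = 150 + 38 = 188 kPa.
σ'_f = 188 ≤ σ'_p = 312 kPa, so the clay remains overconsolidated and only the recompression index applies:
S_c = C_r·H/(1+e₀)·log₁₀(σ'_f/σ'_0) = 0.063×3.5/1.91×log₁₀(188/150)
    = 0.11545 × 0.098067 = 0.01132 m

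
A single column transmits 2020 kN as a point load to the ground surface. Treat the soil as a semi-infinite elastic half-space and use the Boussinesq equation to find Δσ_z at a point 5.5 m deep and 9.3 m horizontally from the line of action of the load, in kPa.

Δσ_z ≈ 1.09 kPa

Boussinesq vertical stress below a point load on an elastic half-space:
Δσ_z = 3P/(2πz²) · [1 + (r/z)²]^(−5/2)
r/z = 9.3/5.5 = 1.6909; [1+(r/z)²]^(−5/2) = 0.034179.
Δσ_z = 3×2020/(2π×5.5²) × 0.034179 = 31.884 × 0.034179 = 1.09 kPa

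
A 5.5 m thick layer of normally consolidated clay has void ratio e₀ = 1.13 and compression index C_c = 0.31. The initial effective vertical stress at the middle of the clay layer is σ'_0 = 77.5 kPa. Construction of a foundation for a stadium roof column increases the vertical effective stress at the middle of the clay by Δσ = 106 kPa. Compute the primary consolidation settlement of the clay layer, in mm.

Final effective stress: σ'_f = σ'_0 + Δσ = 77.5 + 106 = 183.5 kPa.
Normally consolidated clay, so the full stress increment lies on the virgin compression line:
S_c = C_c·H/(1+e₀)·log₁₀(σ'_f/σ'_0) = 0.31×5.5/(1+1.13)×log₁₀(183.5/77.5)
    = 0.80047 × 0.37433 = 0.2996 m

S_c ≈ 300 mm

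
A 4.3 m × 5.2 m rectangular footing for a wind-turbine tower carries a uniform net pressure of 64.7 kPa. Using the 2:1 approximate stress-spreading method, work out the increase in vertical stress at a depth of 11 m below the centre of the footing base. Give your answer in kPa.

Δσ_z ≈ 5.84 kPa

By the 2:1 method the load spreads at 1 horizontal : 2 vertical, so at depth z the loaded area has grown by z in each plan dimension:
Δσ = qBL/((B+z)(L+z)) = 64.7×4.3×5.2/((4.3+11)(5.2+11)) = 5.8367 kPa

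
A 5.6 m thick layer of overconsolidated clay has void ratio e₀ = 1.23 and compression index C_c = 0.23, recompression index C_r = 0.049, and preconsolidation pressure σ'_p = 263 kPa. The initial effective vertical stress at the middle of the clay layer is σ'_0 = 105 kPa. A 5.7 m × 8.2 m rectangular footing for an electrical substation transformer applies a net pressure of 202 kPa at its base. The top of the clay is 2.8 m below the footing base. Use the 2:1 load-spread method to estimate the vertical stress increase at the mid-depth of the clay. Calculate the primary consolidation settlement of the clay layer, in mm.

S_c ≈ 24.3 mm

Mid-depth of clay below the footing base: z = 2.8 + 5.6/2 = 5.6 m.
Stress increase at mid-clay by the 2:1 spreading method:
Δσ = qBL/((B+z)(L+z)) = 202×5.7×8.2/((5.7+5.6)(8.2+5.6)) = 60.546 kPa
Final effective stress: σ'_f = 105 + 60.546 = 165.55 kPa.
σ'_f = 165.55 ≤ σ'_p = 263 kPa, so the clay remains overconsolidated and only the recompression index applies:
S_c = C_r·H/(1+e₀)·log₁₀(σ'_f/σ'_0) = 0.049×5.6/2.23×log₁₀(165.55/105)
    = 0.12305 × 0.19774 = 0.02433 m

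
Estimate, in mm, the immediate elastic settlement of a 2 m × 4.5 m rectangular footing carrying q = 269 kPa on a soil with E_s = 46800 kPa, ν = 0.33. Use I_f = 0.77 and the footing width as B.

Immediate (elastic) settlement: S_e = q·B·(1−ν²)/E_s · I_f.
S_e = 269 × 2 × (1 − 0.33²) / 46800 × 0.77
    = 269 × 2 × 0.8911 / 46800 × 0.77
    = 0.007888 m = 7.888 mm

S_e ≈ 7.89 mm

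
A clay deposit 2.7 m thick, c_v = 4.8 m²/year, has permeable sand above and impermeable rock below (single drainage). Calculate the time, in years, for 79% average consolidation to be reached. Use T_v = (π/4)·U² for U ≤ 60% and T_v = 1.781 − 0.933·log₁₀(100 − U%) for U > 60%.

t ≈ 0.831 years

Drainage path length: H_d = H = 2.7 m (single drainage).
U > 60%: T_v = 1.781 − 0.933·log₁₀(100 − 79) = 0.54737.
t = T_v·H_d²/c_v = 0.54737×2.7²/4.8 = 0.8313 years.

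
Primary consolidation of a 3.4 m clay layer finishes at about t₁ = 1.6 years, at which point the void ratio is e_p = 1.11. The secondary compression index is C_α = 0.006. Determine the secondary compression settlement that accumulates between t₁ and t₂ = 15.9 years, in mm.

S_s ≈ 9.64 mm

Secondary compression: S_s = C_α·H/(1+e_p)·log₁₀(t₂/t₁)
S_s = 0.006×3.4/(1+1.11)×log₁₀(15.9/1.6)
    = 0.009668 × 0.9973 = 0.009642 m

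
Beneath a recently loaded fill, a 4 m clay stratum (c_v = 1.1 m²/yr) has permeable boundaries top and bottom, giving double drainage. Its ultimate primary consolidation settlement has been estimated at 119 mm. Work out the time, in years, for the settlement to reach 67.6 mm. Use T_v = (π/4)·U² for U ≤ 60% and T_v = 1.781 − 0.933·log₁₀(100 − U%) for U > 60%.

Drainage path length: H_d = H/2 = 2 m (double drainage).
U = S(t)/S_ult = 67.6/119 = 0.5681.
U ≤ 60%: T_v = (π/4)·U² = (π/4)×0.56807² = 0.25345.
t = T_v·H_d²/c_v = 0.25345×2²/1.1 = 0.9216 years.

t ≈ 0.922 years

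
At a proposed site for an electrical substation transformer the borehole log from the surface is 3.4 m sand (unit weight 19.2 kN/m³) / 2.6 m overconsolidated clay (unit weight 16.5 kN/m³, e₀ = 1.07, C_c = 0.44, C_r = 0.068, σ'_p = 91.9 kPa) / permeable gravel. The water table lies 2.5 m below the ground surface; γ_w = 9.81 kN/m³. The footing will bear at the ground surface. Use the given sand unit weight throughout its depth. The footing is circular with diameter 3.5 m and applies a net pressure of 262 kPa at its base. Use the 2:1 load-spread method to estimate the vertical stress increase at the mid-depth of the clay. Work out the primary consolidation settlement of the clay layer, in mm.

S_c ≈ 62.1 mm

Mid-depth of clay below the ground surface: z = 3.4 + 2.6/2 = 4.7 m.
Total vertical stress at mid-clay: σ_v = 19.2×3.4 + 16.5×1.3 = 86.73 kPa.
Pore pressure: u = 9.81×(4.7 − 2.5) = 21.582 kPa.
Initial effective stress: σ'_0 = σ_v − u = 86.73 − 21.582 = 65.148 kPa.
Stress increase at mid-clay by the 2:1 spreading method:
Δσ ≈ qD²/(D+z)² = 262×3.5²/(3.5+4.7)² = 47.732 kPa
Final effective stress: σ'_f = 65.148 + 47.732 = 112.88 kPa.
σ'_f = 112.88 > σ'_p = 91.9 kPa, so the stress path crosses the preconsolidation pressure — recompression up to σ'_p, then virgin compression beyond:
S_c = H/(1+e₀)·[C_r·log₁₀(σ'_p/σ'_0) + C_c·log₁₀(σ'_f/σ'_p)]
    = 2.6/2.07 × [0.068×log₁₀(91.9/65.148) + 0.44×log₁₀(112.88/91.9)]
    = 1.256 × [0.01016 + 0.039293] = 0.06211 m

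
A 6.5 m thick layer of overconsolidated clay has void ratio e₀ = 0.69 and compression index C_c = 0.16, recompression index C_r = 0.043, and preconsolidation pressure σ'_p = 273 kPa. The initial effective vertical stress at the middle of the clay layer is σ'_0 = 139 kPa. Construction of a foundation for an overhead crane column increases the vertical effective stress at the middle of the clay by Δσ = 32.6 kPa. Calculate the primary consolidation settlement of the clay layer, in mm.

Final effective stress: σ'_f = 139 + 32.6 = 171.6 kPa.
σ'_f = 171.6 ≤ σ'_p = 273 kPa, so the clay remains overconsolidated and only the recompression index applies:
S_c = C_r·H/(1+e₀)·log₁₀(σ'_f/σ'_0) = 0.043×6.5/1.69×log₁₀(171.6/139)
    = 0.16539 × 0.091502 = 0.01513 m

S_c ≈ 15.1 mm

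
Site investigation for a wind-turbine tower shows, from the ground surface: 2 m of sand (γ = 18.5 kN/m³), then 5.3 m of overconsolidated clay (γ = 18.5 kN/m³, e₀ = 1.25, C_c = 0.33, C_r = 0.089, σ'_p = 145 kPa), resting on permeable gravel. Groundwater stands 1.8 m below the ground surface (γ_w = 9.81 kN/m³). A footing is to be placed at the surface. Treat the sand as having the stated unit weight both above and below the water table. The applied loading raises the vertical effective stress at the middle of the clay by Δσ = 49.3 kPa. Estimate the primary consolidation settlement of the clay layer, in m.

Mid-depth of clay below the ground surface: z = 2 + 5.3/2 = 4.65 m.
Total vertical stress at mid-clay: σ_v = 18.5×2 + 18.5×2.65 = 86.025 kPa.
Pore pressure: u = 9.81×(4.65 − 1.8) = 27.959 kPa.
Initial effective stress: σ'_0 = σ_v − u = 86.025 − 27.959 = 58.066 kPa.
Final effective stress: σ'_f = 58.066 + 49.3 = 107.37 kPa.
σ'_f = 107.37 ≤ σ'_p = 145 kPa, so the clay remains overconsolidated and only the recompression index applies:
S_c = C_r·H/(1+e₀)·log₁₀(σ'_f/σ'_0) = 0.089×5.3/2.25×log₁₀(107.37/58.066)
    = 0.20965 × 0.26696 = 0.05597 m

S_c ≈ 0.056 m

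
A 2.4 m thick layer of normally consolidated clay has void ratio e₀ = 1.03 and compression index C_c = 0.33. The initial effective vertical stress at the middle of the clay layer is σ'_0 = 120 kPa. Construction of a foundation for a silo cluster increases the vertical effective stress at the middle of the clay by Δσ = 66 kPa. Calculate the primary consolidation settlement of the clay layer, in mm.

Final effective stress: σ'_f = σ'_0 + Δσ = 120 + 66 = 186 kPa.
Normally consolidated clay, so the full stress increment lies on the virgin compression line:
S_c = C_c·H/(1+e₀)·log₁₀(σ'_f/σ'_0) = 0.33×2.4/(1+1.03)×log₁₀(186/120)
    = 0.39015 × 0.19033 = 0.07426 m

S_c ≈ 74.3 mm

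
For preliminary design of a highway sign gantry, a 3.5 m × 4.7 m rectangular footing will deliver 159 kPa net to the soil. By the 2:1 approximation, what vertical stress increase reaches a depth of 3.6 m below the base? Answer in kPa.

By the 2:1 method the load spreads at 1 horizontal : 2 vertical, so at depth z the loaded area has grown by z in each plan dimension:
Δσ = qBL/((B+z)(L+z)) = 159×3.5×4.7/((3.5+3.6)(4.7+3.6)) = 44.384 kPa

Δσ_z ≈ 44.4 kPa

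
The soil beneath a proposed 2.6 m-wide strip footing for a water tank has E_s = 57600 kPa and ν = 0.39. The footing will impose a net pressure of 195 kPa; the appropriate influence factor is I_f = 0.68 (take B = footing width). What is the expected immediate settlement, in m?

Immediate (elastic) settlement: S_e = q·B·(1−ν²)/E_s · I_f.
S_e = 195 × 2.6 × (1 − 0.39²) / 57600 × 0.68
    = 195 × 2.6 × 0.8479 / 57600 × 0.68
    = 0.005075 m

S_e ≈ 0.00508 m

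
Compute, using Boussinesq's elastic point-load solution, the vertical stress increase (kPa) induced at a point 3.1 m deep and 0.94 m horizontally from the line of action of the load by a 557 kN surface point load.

Boussinesq vertical stress below a point load on an elastic half-space:
Δσ_z = 3P/(2πz²) · [1 + (r/z)²]^(−5/2)
r/z = 0.94/3.1 = 0.30323; [1+(r/z)²]^(−5/2) = 0.8026.
Δσ_z = 3×557/(2π×3.1²) × 0.8026 = 27.674 × 0.8026 = 22.21 kPa

Δσ_z ≈ 22.2 kPa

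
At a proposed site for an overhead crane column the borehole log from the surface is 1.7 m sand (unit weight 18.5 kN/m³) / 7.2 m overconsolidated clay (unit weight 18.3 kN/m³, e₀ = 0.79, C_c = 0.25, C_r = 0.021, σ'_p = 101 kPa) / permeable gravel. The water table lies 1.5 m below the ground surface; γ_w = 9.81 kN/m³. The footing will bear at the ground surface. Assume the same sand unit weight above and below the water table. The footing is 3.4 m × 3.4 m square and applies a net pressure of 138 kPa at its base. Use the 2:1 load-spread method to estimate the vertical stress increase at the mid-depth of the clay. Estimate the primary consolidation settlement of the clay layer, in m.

S_c ≈ 0.011 m

Mid-depth of clay below the ground surface: z = 1.7 + 7.2/2 = 5.3 m.
Total vertical stress at mid-clay: σ_v = 18.5×1.7 + 18.3×3.6 = 97.33 kPa.
Pore pressure: u = 9.81×(5.3 − 1.5) = 37.278 kPa.
Initial effective stress: σ'_0 = σ_v − u = 97.33 − 37.278 = 60.052 kPa.
Stress increase at mid-clay by the 2:1 spreading method:
Δσ = qBL/((B+z)(L+z)) = 138×3.4×3.4/((3.4+5.3)(3.4+5.3)) = 21.076 kPa
Final effective stress: σ'_f = 60.052 + 21.076 = 81.128 kPa.
σ'_f = 81.128 ≤ σ'_p = 101 kPa, so the clay remains overconsolidated and only the recompression index applies:
S_c = C_r·H/(1+e₀)·log₁₀(σ'_f/σ'_0) = 0.021×7.2/1.79×log₁₀(81.128/60.052)
    = 0.084468 × 0.13064 = 0.01103 m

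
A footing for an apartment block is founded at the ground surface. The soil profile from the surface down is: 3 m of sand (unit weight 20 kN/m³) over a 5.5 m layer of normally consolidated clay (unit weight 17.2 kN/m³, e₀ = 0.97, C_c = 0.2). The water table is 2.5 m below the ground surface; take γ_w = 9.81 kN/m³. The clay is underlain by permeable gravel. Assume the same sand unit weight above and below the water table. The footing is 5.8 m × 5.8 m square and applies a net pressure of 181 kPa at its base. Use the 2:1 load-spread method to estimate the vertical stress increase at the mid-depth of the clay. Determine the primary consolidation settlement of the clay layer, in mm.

S_c ≈ 115 mm

Mid-depth of clay below the ground surface: z = 3 + 5.5/2 = 5.75 m.
Total vertical stress at mid-clay: σ_v = 20×3 + 17.2×2.75 = 107.3 kPa.
Pore pressure: u = 9.81×(5.75 − 2.5) = 31.883 kPa.
Initial effective stress: σ'_0 = σ_v − u = 107.3 − 31.883 = 75.417 kPa.
Stress increase at mid-clay by the 2:1 spreading method:
Δσ = qBL/((B+z)(L+z)) = 181×5.8×5.8/((5.8+5.75)(5.8+5.75)) = 45.643 kPa
Final effective stress: σ'_f = σ'_0 + Δσ = 75.417 + 45.643 = 121.06 kPa.
Normally consolidated clay, so the full stress increment lies on the virgin compression line:
S_c = C_c·H/(1+e₀)·log₁₀(σ'_f/σ'_0) = 0.2×5.5/(1+0.97)×log₁₀(121.06/75.417)
    = 0.55838 × 0.20553 = 0.1148 m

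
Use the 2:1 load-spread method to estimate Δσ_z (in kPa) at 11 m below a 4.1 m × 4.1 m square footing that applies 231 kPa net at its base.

By the 2:1 method the load spreads at 1 horizontal : 2 vertical, so at depth z the loaded area has grown by z in each plan dimension:
Δσ = qBL/((B+z)(L+z)) = 231×4.1×4.1/((4.1+11)(4.1+11)) = 17.03 kPa

Δσ_z ≈ 17 kPa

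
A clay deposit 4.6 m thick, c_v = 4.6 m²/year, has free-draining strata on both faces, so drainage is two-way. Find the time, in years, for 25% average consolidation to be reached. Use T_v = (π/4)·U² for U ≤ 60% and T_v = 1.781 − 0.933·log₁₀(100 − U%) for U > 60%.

t ≈ 0.0565 years

Drainage path length: H_d = H/2 = 2.3 m (double drainage).
U ≤ 60%: T_v = (π/4)·U² = (π/4)×0.25² = 0.049087.
t = T_v·H_d²/c_v = 0.049087×2.3²/4.6 = 0.05645 years.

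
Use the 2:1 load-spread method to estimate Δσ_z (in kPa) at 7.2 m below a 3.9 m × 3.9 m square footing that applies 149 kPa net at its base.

By the 2:1 method the load spreads at 1 horizontal : 2 vertical, so at depth z the loaded area has grown by z in each plan dimension:
Δσ = qBL/((B+z)(L+z)) = 149×3.9×3.9/((3.9+7.2)(3.9+7.2)) = 18.394 kPa

Δσ_z ≈ 18.4 kPa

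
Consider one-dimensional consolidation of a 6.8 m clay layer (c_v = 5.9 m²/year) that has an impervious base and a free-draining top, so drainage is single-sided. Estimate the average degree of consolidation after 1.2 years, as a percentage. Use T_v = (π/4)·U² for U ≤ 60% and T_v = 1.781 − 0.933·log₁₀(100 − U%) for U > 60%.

Drainage path length: H_d = H = 6.8 m (single drainage).
T_v = c_v·t/H_d² = 5.9×1.2/6.8² = 0.15311.
T_v = 0.15311 corresponds to the U ≤ 60% branch:
U = √(4T_v/π) = 0.4415

U ≈ 44.2 %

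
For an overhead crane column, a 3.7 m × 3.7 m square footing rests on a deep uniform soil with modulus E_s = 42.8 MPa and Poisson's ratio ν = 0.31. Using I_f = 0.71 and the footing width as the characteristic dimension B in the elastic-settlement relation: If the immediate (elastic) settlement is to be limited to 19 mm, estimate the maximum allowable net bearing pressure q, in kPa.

q ≈ 342 kPa

E_s = 42.8 MPa = 42800 kPa.
S_e = q·B·(1−ν²)/E_s · I_f  ⇒  q = S_e·E_s / (B·(1−ν²)·I_f).
q = 0.019 × 42800 / (3.7 × 0.9039 × 0.71) = 342.5 kPa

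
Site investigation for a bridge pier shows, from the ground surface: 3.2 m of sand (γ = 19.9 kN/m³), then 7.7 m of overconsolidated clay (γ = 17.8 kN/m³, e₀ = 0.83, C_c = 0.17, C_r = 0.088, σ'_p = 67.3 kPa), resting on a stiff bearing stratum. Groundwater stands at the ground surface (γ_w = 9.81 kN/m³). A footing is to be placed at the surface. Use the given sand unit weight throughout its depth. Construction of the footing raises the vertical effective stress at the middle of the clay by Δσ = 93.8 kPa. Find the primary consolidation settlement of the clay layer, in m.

Mid-depth of clay below the ground surface: z = 3.2 + 7.7/2 = 7.05 m.
Total vertical stress at mid-clay: σ_v = 19.9×3.2 + 17.8×3.85 = 132.21 kPa.
Pore pressure: u = 9.81×(7.05 − 0) = 69.16 kPa.
Initial effective stress: σ'_0 = σ_v − u = 132.21 − 69.16 = 63.05 kPa.
Final effective stress: σ'_f = 63.05 + 93.8 = 156.85 kPa.
σ'_f = 156.85 > σ'_p = 67.3 kPa, so the stress path crosses the preconsolidation pressure — recompression up to σ'_p, then virgin compression beyond:
S_c = H/(1+e₀)·[C_r·log₁₀(σ'_p/σ'_0) + C_c·log₁₀(σ'_f/σ'_p)]
    = 7.7/1.83 × [0.088×log₁₀(67.3/63.05) + 0.17×log₁₀(156.85/67.3)]
    = 4.2077 × [0.002493 + 0.06247] = 0.2733 m

S_c ≈ 0.273 m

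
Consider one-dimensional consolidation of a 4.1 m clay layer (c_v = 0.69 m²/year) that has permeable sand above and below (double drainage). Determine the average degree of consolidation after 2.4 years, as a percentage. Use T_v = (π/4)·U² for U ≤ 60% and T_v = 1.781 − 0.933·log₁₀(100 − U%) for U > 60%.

U ≈ 69.3 %

Drainage path length: H_d = H/2 = 2.05 m (double drainage).
T_v = c_v·t/H_d² = 0.69×2.4/2.05² = 0.39405.
T_v = 0.39405 corresponds to the U > 60% branch:
U = 1 − 10^((1.781 − T_v)/0.933)/100 = 0.6934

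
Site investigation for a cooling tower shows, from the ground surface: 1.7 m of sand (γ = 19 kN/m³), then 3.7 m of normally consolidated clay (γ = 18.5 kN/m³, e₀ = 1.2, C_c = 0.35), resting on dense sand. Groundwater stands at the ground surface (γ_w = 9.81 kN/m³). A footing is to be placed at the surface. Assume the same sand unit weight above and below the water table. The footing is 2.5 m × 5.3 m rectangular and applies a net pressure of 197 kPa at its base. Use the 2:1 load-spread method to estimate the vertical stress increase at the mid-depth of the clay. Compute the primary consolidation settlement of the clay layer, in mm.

S_c ≈ 238 mm

Mid-depth of clay below the ground surface: z = 1.7 + 3.7/2 = 3.55 m.
Total vertical stress at mid-clay: σ_v = 19×1.7 + 18.5×1.85 = 66.525 kPa.
Pore pressure: u = 9.81×(3.55 − 0) = 34.825 kPa.
Initial effective stress: σ'_0 = σ_v − u = 66.525 − 34.825 = 31.7 kPa.
Stress increase at mid-clay by the 2:1 spreading method:
Δσ = qBL/((B+z)(L+z)) = 197×2.5×5.3/((2.5+3.55)(5.3+3.55)) = 48.751 kPa
Final effective stress: σ'_f = σ'_0 + Δσ = 31.7 + 48.751 = 80.451 kPa.
Normally consolidated clay, so the full stress increment lies on the virgin compression line:
S_c = C_c·H/(1+e₀)·log₁₀(σ'_f/σ'_0) = 0.35×3.7/(1+1.2)×log₁₀(80.451/31.7)
    = 0.58864 × 0.40447 = 0.2381 m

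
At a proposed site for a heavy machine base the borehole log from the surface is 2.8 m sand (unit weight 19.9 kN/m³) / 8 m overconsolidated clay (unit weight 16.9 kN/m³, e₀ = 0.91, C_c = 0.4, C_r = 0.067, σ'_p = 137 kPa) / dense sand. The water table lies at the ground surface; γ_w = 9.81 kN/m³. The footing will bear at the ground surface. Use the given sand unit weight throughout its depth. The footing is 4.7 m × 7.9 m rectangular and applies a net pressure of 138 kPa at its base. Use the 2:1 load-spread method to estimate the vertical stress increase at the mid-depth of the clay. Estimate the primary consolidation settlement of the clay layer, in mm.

Mid-depth of clay below the ground surface: z = 2.8 + 8/2 = 6.8 m.
Total vertical stress at mid-clay: σ_v = 19.9×2.8 + 16.9×4 = 123.32 kPa.
Pore pressure: u = 9.81×(6.8 − 0) = 66.708 kPa.
Initial effective stress: σ'_0 = σ_v − u = 123.32 − 66.708 = 56.612 kPa.
Stress increase at mid-clay by the 2:1 spreading method:
Δσ = qBL/((B+z)(L+z)) = 138×4.7×7.9/((4.7+6.8)(7.9+6.8)) = 30.31 kPa
Final effective stress: σ'_f = 56.612 + 30.31 = 86.922 kPa.
σ'_f = 86.922 ≤ σ'_p = 137 kPa, so the clay remains overconsolidated and only the recompression index applies:
S_c = C_r·H/(1+e₀)·log₁₀(σ'_f/σ'_0) = 0.067×8/1.91×log₁₀(86.922/56.612)
    = 0.28063 × 0.18622 = 0.05226 m

S_c ≈ 52.3 mm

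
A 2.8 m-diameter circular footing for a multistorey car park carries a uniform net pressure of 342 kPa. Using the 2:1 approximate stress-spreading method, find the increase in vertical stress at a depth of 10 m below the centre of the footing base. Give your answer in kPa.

Δσ_z ≈ 16.4 kPa

By the 2:1 method the load spreads at 1 horizontal : 2 vertical, so at depth z the loaded area has grown by z in each plan dimension:
Δσ ≈ qD²/(D+z)² = 342×2.8²/(2.8+10)² = 16.365 kPa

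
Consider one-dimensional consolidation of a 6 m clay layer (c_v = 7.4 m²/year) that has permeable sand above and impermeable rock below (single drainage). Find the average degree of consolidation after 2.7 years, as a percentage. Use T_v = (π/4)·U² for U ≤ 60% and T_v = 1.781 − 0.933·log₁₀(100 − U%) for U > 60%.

U ≈ 79.4 %

Drainage path length: H_d = H = 6 m (single drainage).
T_v = c_v·t/H_d² = 7.4×2.7/6² = 0.555.
T_v = 0.555 corresponds to the U > 60% branch:
U = 1 − 10^((1.781 − T_v)/0.933)/100 = 0.7939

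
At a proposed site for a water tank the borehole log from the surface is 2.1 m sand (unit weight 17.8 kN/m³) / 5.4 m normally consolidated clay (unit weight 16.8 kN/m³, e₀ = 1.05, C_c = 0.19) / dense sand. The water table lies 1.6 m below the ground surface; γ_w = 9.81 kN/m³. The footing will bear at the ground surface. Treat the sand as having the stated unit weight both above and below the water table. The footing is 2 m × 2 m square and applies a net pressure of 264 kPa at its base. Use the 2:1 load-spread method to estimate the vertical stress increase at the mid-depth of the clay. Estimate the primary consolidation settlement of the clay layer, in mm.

S_c ≈ 80 mm

Mid-depth of clay below the ground surface: z = 2.1 + 5.4/2 = 4.8 m.
Total vertical stress at mid-clay: σ_v = 17.8×2.1 + 16.8×2.7 = 82.74 kPa.
Pore pressure: u = 9.81×(4.8 − 1.6) = 31.392 kPa.
Initial effective stress: σ'_0 = σ_v − u = 82.74 − 31.392 = 51.348 kPa.
Stress increase at mid-clay by the 2:1 spreading method:
Δσ = qBL/((B+z)(L+z)) = 264×2×2/((2+4.8)(2+4.8)) = 22.837 kPa
Final effective stress: σ'_f = σ'_0 + Δσ = 51.348 + 22.837 = 74.185 kPa.
Normally consolidated clay, so the full stress increment lies on the virgin compression line:
S_c = C_c·H/(1+e₀)·log₁₀(σ'_f/σ'_0) = 0.19×5.4/(1+1.05)×log₁₀(74.185/51.348)
    = 0.50049 × 0.15979 = 0.07997 m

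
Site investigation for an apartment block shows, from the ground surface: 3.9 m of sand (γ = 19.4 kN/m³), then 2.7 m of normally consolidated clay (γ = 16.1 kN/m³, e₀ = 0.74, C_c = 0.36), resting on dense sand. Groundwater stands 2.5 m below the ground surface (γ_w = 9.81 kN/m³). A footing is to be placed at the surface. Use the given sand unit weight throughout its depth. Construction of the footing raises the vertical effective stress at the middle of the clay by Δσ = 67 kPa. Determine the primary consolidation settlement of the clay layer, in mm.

Mid-depth of clay below the ground surface: z = 3.9 + 2.7/2 = 5.25 m.
Total vertical stress at mid-clay: σ_v = 19.4×3.9 + 16.1×1.35 = 97.395 kPa.
Pore pressure: u = 9.81×(5.25 − 2.5) = 26.978 kPa.
Initial effective stress: σ'_0 = σ_v − u = 97.395 − 26.978 = 70.417 kPa.
Final effective stress: σ'_f = σ'_0 + Δσ = 70.417 + 67 = 137.42 kPa.
Normally consolidated clay, so the full stress increment lies on the virgin compression line:
S_c = C_c·H/(1+e₀)·log₁₀(σ'_f/σ'_0) = 0.36×2.7/(1+0.74)×log₁₀(137.42/70.417)
    = 0.55862 × 0.29037 = 0.1622 m

S_c ≈ 162 mm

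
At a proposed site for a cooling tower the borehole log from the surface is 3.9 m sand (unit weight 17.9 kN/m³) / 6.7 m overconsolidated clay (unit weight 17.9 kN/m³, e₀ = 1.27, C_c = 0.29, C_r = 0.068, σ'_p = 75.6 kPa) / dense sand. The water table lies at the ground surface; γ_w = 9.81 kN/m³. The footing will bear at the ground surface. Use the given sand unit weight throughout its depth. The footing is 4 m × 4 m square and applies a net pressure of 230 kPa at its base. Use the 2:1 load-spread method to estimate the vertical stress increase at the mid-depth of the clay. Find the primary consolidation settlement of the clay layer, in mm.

S_c ≈ 77.4 mm

Mid-depth of clay below the ground surface: z = 3.9 + 6.7/2 = 7.25 m.
Total vertical stress at mid-clay: σ_v = 17.9×3.9 + 17.9×3.35 = 129.77 kPa.
Pore pressure: u = 9.81×(7.25 − 0) = 71.123 kPa.
Initial effective stress: σ'_0 = σ_v − u = 129.77 − 71.123 = 58.647 kPa.
Stress increase at mid-clay by the 2:1 spreading method:
Δσ = qBL/((B+z)(L+z)) = 230×4×4/((4+7.25)(4+7.25)) = 29.077 kPa
Final effective stress: σ'_f = 58.647 + 29.077 = 87.724 kPa.
σ'_f = 87.724 > σ'_p = 75.6 kPa, so the stress path crosses the preconsolidation pressure — recompression up to σ'_p, then virgin compression beyond:
S_c = H/(1+e₀)·[C_r·log₁₀(σ'_p/σ'_0) + C_c·log₁₀(σ'_f/σ'_p)]
    = 6.7/2.27 × [0.068×log₁₀(75.6/58.647) + 0.29×log₁₀(87.724/75.6)]
    = 2.9515 × [0.0074988 + 0.018733] = 0.07742 m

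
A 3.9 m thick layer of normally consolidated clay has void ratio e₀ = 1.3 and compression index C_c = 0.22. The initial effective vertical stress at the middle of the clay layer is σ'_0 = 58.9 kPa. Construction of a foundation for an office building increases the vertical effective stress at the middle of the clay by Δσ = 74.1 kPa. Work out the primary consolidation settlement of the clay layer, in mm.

S_c ≈ 132 mm

Final effective stress: σ'_f = σ'_0 + Δσ = 58.9 + 74.1 = 133 kPa.
Normally consolidated clay, so the full stress increment lies on the virgin compression line:
S_c = C_c·H/(1+e₀)·log₁₀(σ'_f/σ'_0) = 0.22×3.9/(1+1.3)×log₁₀(133/58.9)
    = 0.37304 × 0.35374 = 0.132 m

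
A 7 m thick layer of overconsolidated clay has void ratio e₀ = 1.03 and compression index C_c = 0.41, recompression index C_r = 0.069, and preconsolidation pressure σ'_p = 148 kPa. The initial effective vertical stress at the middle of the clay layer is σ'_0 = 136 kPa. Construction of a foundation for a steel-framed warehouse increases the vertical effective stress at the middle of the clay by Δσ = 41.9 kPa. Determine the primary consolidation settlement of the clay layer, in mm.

S_c ≈ 122 mm

Final effective stress: σ'_f = 136 + 41.9 = 177.9 kPa.
σ'_f = 177.9 > σ'_p = 148 kPa, so the stress path crosses the preconsolidation pressure — recompression up to σ'_p, then virgin compression beyond:
S_c = H/(1+e₀)·[C_r·log₁₀(σ'_p/σ'_0) + C_c·log₁₀(σ'_f/σ'_p)]
    = 7/2.03 × [0.069×log₁₀(148/136) + 0.41×log₁₀(177.9/148)]
    = 3.4483 × [0.0025339 + 0.032765] = 0.1217 m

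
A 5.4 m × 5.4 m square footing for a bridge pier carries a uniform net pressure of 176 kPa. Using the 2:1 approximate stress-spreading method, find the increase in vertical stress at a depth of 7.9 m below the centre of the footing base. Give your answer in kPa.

Δσ_z ≈ 29 kPa

By the 2:1 method the load spreads at 1 horizontal : 2 vertical, so at depth z the loaded area has grown by z in each plan dimension:
Δσ = qBL/((B+z)(L+z)) = 176×5.4×5.4/((5.4+7.9)(5.4+7.9)) = 29.013 kPa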